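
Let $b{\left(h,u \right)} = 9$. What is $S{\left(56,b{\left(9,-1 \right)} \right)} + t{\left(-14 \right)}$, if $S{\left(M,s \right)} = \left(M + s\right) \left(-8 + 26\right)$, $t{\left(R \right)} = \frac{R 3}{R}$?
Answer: $1173$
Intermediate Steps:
$t{\left(R \right)} = 3$ ($t{\left(R \right)} = \frac{3 R}{R} = 3$)
$S{\left(M,s \right)} = 18 M + 18 s$ ($S{\left(M,s \right)} = \left(M + s\right) 18 = 18 M + 18 s$)
$S{\left(56,b{\left(9,-1 \right)} \right)} + t{\left(-14 \right)} = \left(18 \cdot 56 + 18 \cdot 9\right) + 3 = \left(1008 + 162\right) + 3 = 1170 + 3 = 1173$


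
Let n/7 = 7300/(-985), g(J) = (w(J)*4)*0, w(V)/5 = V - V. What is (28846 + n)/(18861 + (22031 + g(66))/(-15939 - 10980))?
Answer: 76348233099/50008176958 ≈ 1.5267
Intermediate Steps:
w(V) = 0 (w(V) = 5*(V - V) = 5*0 = 0)
g(J) = 0 (g(J) = (0*4)*0 = 0*0 = 0)
n = -10220/197 (n = 7*(7300/(-985)) = 7*(7300*(-1/985)) = 7*(-1460/197) = -10220/197 ≈ -51.878)
(28846 + n)/(18861 + (22031 + g(66))/(-15939 - 10980)) = (28846 - 10220/197)/(18861 + (22031 + 0)/(-15939 - 10980)) = 5672442/(197*(18861 + 22031/(-26919))) = 5672442/(197*(18861 + 22031*(-1/26919))) = 5672442/(197*(18861 - 22031/26919)) = 5672442/(197*(507697228/26919)) = (5672442/197)*(26919/507697228) = 76348233099/50008176958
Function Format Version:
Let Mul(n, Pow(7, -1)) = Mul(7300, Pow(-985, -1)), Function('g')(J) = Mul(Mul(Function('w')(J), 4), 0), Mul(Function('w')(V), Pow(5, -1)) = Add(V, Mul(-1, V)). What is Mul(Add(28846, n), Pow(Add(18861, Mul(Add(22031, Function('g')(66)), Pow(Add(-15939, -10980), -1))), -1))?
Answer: Rational(76348233099, 50008176958) ≈ 1.5267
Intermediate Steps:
Function('w')(V) = 0 (Function('w')(V) = Mul(5, Add(V, Mul(-1, V))) = Mul(5, 0) = 0)
Function('g')(J) = 0 (Function('g')(J) = Mul(Mul(0, 4), 0) = Mul(0, 0) = 0)
n = Rational(-10220, 197) (n = Mul(7, Mul(7300, Pow(-985, -1))) = Mul(7, Mul(7300, Rational(-1, 985))) = Mul(7, Rational(-1460, 197)) = Rational(-10220, 197) ≈ -51.878)
Mul(Add(28846, n), Pow(Add(18861, Mul(Add(22031, Function('g')(66)), Pow(Add(-15939, -10980), -1))), -1)) = Mul(Add(28846, Rational(-10220, 197)), Pow(Add(18861, Mul(Add(22031, 0), Pow(Add(-15939, -10980), -1))), -1)) = Mul(Rational(5672442, 197), Pow(Add(18861, Mul(22031, Pow(-26919, -1))), -1)) = Mul(Rational(5672442, 197), Pow(Add(18861, Mul(22031, Rational(-1, 26919))), -1)) = Mul(Rational(5672442, 197), Pow(Add(18861, Rational(-22031, 26919)), -1)) = Mul(Rational(5672442, 197), Pow(Rational(507697228, 26919), -1)) = Mul(Rational(5672442, 197), Rational(26919, 507697228)) = Rational(76348233099, 50008176958)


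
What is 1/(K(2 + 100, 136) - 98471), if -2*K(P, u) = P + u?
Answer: -1/98590 ≈ -1.0143e-5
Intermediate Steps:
K(P, u) = -P/2 - u/2 (K(P, u) = -(P + u)/2 = -P/2 - u/2)
1/(K(2 + 100, 136) - 98471) = 1/((-(2 + 100)/2 - ½*136) - 98471) = 1/((-½*102 - 68) - 98471) = 1/((-51 - 68) - 98471) = 1/(-119 - 98471) = 1/(-98590) = -1/98590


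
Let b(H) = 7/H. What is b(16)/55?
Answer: 7/880 ≈ 0.0079545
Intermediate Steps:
b(16)/55 = (7/16)/55 = (7*(1/16))*(1/55) = (7/16)*(1/55) = 7/880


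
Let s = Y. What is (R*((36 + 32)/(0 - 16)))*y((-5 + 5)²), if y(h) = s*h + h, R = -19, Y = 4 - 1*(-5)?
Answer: 0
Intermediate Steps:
Y = 9 (Y = 4 + 5 = 9)
s = 9
y(h) = 10*h (y(h) = 9*h + h = 10*h)
(R*((36 + 32)/(0 - 16)))*y((-5 + 5)²) = (-19*(36 + 32)/(0 - 16))*(10*(-5 + 5)²) = (-1292/(-16))*(10*0²) = (-1292*(-1)/16)*(10*0) = -19*(-17/4)*0 = (323/4)*0 = 0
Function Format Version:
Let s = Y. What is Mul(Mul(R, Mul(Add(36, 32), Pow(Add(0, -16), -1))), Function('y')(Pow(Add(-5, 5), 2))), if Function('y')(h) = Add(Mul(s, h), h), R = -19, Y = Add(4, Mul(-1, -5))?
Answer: 0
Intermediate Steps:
Y = 9 (Y = Add(4, 5) = 9)
s = 9
Function('y')(h) = Mul(10, h) (Function('y')(h) = Add(Mul(9, h), h) = Mul(10, h))
Mul(Mul(R, Mul(Add(36, 32), Pow(Add(0, -16), -1))), Function('y')(Pow(Add(-5, 5), 2))) = Mul(Mul(-19, Mul(Add(36, 32), Pow(Add(0, -16), -1))), Mul(10, Pow(Add(-5, 5), 2))) = Mul(Mul(-19, Mul(68, Pow(-16, -1))), Mul(10, Pow(0, 2))) = Mul(Mul(-19, Mul(68, Rational(-1, 16))), Mul(10, 0)) = Mul(Mul(-19, Rational(-17, 4)), 0) = Mul(Rational(323, 4), 0) = 0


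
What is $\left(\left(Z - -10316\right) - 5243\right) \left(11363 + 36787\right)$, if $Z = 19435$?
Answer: $1180060200$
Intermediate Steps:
$\left(\left(Z - -10316\right) - 5243\right) \left(11363 + 36787\right) = \left(\left(19435 - -10316\right) - 5243\right) \left(11363 + 36787\right) = \left(\left(19435 + 10316\right) - 5243\right) 48150 = \left(29751 - 5243\right) 48150 = 24508 \cdot 48150 = 1180060200$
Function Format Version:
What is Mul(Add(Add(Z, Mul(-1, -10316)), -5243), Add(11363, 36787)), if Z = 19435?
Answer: 1180060200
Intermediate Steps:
Mul(Add(Add(Z, Mul(-1, -10316)), -5243), Add(11363, 36787)) = Mul(Add(Add(19435, Mul(-1, -10316)), -5243), Add(11363, 36787)) = Mul(Add(Add(19435, 10316), -5243), 48150) = Mul(Add(29751, -5243), 48150) = Mul(24508, 48150) = 1180060200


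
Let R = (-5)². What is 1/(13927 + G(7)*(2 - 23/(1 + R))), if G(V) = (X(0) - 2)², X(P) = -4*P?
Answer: 13/181109 ≈ 7.1780e-5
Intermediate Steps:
R = 25
G(V) = 4 (G(V) = (-4*0 - 2)² = (0 - 2)² = (-2)² = 4)
1/(13927 + G(7)*(2 - 23/(1 + R))) = 1/(13927 + 4*(2 - 23/(1 + 25))) = 1/(13927 + 4*(2 - 23/26)) = 1/(13927 + 4*(29/26)) = 1/(13927 + 58/13) = 1/(181109/13) = 13/181109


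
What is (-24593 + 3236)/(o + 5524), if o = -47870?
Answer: 21357/42346 ≈ 0.50434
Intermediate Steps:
(-24593 + 3236)/(o + 5524) = (-24593 + 3236)/(-47870 + 5524) = -21357/(-42346) = -21357*(-1/42346) = 21357/42346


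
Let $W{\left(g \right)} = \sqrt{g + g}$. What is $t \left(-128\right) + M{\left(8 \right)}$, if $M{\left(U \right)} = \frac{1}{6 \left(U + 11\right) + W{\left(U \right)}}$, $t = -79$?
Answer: $\frac{1193217}{118} \approx 10112.0$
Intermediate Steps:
$W{\left(g \right)} = \sqrt{2} \sqrt{g}$ ($W{\left(g \right)} = \sqrt{2 g} = \sqrt{2} \sqrt{g}$)
$M{\left(U \right)} = \frac{1}{66 + 6 U + \sqrt{2} \sqrt{U}}$ ($M{\left(U \right)} = \frac{1}{6 \left(U + 11\right) + \sqrt{2} \sqrt{U}} = \frac{1}{6 \left(11 + U\right) + \sqrt{2} \sqrt{U}} = \frac{1}{\left(66 + 6 U\right) + \sqrt{2} \sqrt{U}} = \frac{1}{66 + 6 U + \sqrt{2} \sqrt{U}}$)
$t \left(-128\right) + M{\left(8 \right)} = \left(-79\right) \left(-128\right) + \frac{1}{66 + 6 \cdot 8 + \sqrt{2} \sqrt{8}} = 10112 + \frac{1}{66 + 48 + \sqrt{2} \cdot 2 \sqrt{2}} = 10112 + \frac{1}{66 + 48 + 4} = 10112 + \frac{1}{118} = \frac{1193217}{118}$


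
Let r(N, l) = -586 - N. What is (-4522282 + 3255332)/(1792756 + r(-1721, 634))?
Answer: -1266950/1793891 ≈ -0.70626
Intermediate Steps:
(-4522282 + 3255332)/(1792756 + r(-1721, 634)) = (-4522282 + 3255332)/(1792756 + (-586 - 1*(-1721))) = -1266950/(1792756 + (-586 + 1721)) = -1266950/(1792756 + 1135) = -1266950/1793891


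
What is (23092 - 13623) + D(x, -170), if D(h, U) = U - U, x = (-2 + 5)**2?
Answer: 9469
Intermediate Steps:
x = 9 (x = 3**2 = 9)
D(h, U) = 0
(23092 - 13623) + D(x, -170) = (23092 - 13623) + 0 = 9469 + 0 = 9469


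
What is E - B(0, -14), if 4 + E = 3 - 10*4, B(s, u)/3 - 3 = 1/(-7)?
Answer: -347/7 ≈ -49.571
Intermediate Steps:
B(s, u) = 60/7 (B(s, u) = 9 + 3/(-7) = 9 + 3*(-1/7) = 9 - 3/7 = 60/7)
E = -41 (E = -4 + (3 - 10*4) = -4 + (3 - 40) = -4 - 37 = -41)
E - B(0, -14) = -41 - 1*60/7 = -41 - 60/7 = -347/7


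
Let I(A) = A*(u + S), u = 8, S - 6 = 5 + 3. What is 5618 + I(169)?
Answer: 9336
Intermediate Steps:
S = 14 (S = 6 + (5 + 3) = 6 + 8 = 14)
I(A) = 22*A (I(A) = A*(8 + 14) = A*22 = 22*A)
5618 + I(169) = 5618 + 22*169 = 5618 + 3718 = 9336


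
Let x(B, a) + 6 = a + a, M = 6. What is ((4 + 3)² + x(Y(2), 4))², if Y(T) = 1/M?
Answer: 2601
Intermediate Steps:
Y(T) = ⅙ (Y(T) = 1/6 = ⅙)
x(B, a) = -6 + 2*a (x(B, a) = -6 + (a + a) = -6 + 2*a)
((4 + 3)² + x(Y(2), 4))² = ((4 + 3)² + (-6 + 2*4))² = (7² + (-6 + 8))² = (49 + 2)² = 51² = 2601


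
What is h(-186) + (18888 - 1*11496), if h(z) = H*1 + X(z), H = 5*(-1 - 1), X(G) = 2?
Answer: 7384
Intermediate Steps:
H = -10 (H = 5*(-2) = -10)
h(z) = -8 (h(z) = -10*1 + 2 = -10 + 2 = -8)
h(-186) + (18888 - 1*11496) = -8 + (18888 - 1*11496) = -8 + (18888 - 11496) = -8 + 7392 = 7384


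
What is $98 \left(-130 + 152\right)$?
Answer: $2156$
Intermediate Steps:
$98 \left(-130 + 152\right) = 98 \cdot 22 = 2156$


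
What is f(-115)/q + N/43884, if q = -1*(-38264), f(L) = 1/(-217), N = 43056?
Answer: 431770923/440074264 ≈ 0.98113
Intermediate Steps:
f(L) = -1/217
q = 38264
f(-115)/q + N/43884 = -1/217/38264 + 43056/43884 = -1/217*1/38264 + 43056*(1/43884) = -1/8303288 + 52/53 = 431770923/440074264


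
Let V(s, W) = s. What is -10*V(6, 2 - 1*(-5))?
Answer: -60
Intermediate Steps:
-10*V(6, 2 - 1*(-5)) = -10*6 = -60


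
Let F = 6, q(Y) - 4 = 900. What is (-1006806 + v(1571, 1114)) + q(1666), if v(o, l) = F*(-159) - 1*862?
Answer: -1007718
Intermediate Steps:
q(Y) = 904 (q(Y) = 4 + 900 = 904)
v(o, l) = -1816 (v(o, l) = 6*(-159) - 1*862 = -954 - 862 = -1816)
(-1006806 + v(1571, 1114)) + q(1666) = (-1006806 - 1816) + 904 = -1008622 + 904 = -1007718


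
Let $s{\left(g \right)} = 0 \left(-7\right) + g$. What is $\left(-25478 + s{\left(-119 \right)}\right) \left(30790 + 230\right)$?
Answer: $-794018940$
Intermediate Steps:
$s{\left(g \right)} = g$ ($s{\left(g \right)} = 0 + g = g$)
$\left(-25478 + s{\left(-119 \right)}\right) \left(30790 + 230\right) = \left(-25478 - 119\right) \left(30790 + 230\right) = \left(-25597\right) 31020 = -794018940$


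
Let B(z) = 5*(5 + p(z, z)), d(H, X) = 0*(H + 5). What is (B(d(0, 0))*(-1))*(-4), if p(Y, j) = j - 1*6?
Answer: -20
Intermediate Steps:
p(Y, j) = -6 + j (p(Y, j) = j - 6 = -6 + j)
d(H, X) = 0 (d(H, X) = 0*(5 + H) = 0)
B(z) = -5 + 5*z (B(z) = 5*(5 + (-6 + z)) = 5*(-1 + z) = -5 + 5*z)
(B(d(0, 0))*(-1))*(-4) = ((-5 + 5*0)*(-1))*(-4) = ((-5 + 0)*(-1))*(-4) = -5*(-1)*(-4) = 5*(-4) = -20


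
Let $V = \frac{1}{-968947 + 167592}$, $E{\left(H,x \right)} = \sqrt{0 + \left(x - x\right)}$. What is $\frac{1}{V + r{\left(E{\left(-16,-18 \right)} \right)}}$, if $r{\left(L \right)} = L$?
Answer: $-801355$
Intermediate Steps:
$E{\left(H,x \right)} = 0$ ($E{\left(H,x \right)} = \sqrt{0 + 0} = \sqrt{0} = 0$)
$V = - \frac{1}{801355}$ ($V = \frac{1}{-801355} = - \frac{1}{801355} \approx -1.2479 \cdot 10^{-6}$)
$\frac{1}{V + r{\left(E{\left(-16,-18 \right)} \right)}} = \frac{1}{- \frac{1}{801355} + 0} = \frac{1}{- \frac{1}{801355}} = -801355$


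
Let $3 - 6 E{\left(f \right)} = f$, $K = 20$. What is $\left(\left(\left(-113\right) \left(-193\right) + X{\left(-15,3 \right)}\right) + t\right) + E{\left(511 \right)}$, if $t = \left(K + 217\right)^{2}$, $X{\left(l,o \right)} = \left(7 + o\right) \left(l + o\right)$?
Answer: $\frac{233320}{3} \approx 77773.0$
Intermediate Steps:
$E{\left(f \right)} = \frac{1}{2} - \frac{f}{6}$
$t = 56169$ ($t = \left(20 + 217\right)^{2} = 237^{2} = 56169$)
$\left(\left(\left(-113\right) \left(-193\right) + X{\left(-15,3 \right)}\right) + t\right) + E{\left(511 \right)} = \left(\left(\left(-113\right) \left(-193\right) + \left(3^{2} + 7 \left(-15\right) + 7 \cdot 3 - 45\right)\right) + 56169\right) + \left(\frac{1}{2} - \frac{511}{6}\right) = \left(\left(21809 + \left(9 - 105 + 21 - 45\right)\right) + 56169\right) + \left(\frac{1}{2} - \frac{511}{6}\right) = \left(\left(21809 - 120\right) + 56169\right) - \frac{254}{3} = \left(21689 + 56169\right) - \frac{254}{3} = 77858 - \frac{254}{3} = \frac{233320}{3}$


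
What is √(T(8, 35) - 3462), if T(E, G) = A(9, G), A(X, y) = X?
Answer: I*√3453 ≈ 58.762*I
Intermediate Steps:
T(E, G) = 9
√(T(8, 35) - 3462) = √(9 - 3462) = √(-3453) = I*√3453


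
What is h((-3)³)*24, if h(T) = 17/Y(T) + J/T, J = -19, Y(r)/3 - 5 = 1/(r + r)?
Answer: 106984/2421 ≈ 44.190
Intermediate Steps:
Y(r) = 15 + 3/(2*r) (Y(r) = 15 + 3/(r + r) = 15 + 3/((2*r)) = 15 + 3*(1/(2*r)) = 15 + 3/(2*r))
h(T) = -19/T + 17/(15 + 3/(2*T)) (h(T) = 17/(15 + 3/(2*T)) - 19/T = -19/T + 17/(15 + 3/(2*T)))
h((-3)³)*24 = ((-57 - 570*(-3)³ + 34*((-3)³)²)/(3*((-3)³)*(1 + 10*(-3)³)))*24 = ((⅓)*(-57 - 570*(-27) + 34*(-27)²)/(-27*(1 + 10*(-27))))*24 = ((⅓)*(-1/27)*(-57 + 15390 + 34*729)/(1 - 270))*24 = ((⅓)*(-1/27)*(-57 + 15390 + 24786)/(-269))*24 = ((⅓)*(-1/27)*(-1/269)*40119)*24 = (13373/7263)*24 = 106984/2421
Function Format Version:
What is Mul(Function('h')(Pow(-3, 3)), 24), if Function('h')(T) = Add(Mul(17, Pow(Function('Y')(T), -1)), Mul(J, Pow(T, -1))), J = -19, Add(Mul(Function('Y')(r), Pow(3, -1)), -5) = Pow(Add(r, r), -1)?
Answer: Rational(106984, 2421) ≈ 44.190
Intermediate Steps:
Function('Y')(r) = Add(15, Mul(Rational(3, 2), Pow(r, -1))) (Function('Y')(r) = Add(15, Mul(3, Pow(Add(r, r), -1))) = Add(15, Mul(3, Pow(Mul(2, r), -1))) = Add(15, Mul(3, Mul(Rational(1, 2), Pow(r, -1)))) = Add(15, Mul(Rational(3, 2), Pow(r, -1))))
Function('h')(T) = Add(Mul(-19, Pow(T, -1)), Mul(17, Pow(Add(15, Mul(Rational(3, 2), Pow(T, -1))), -1))) (Function('h')(T) = Add(Mul(17, Pow(Add(15, Mul(Rational(3, 2), Pow(T, -1))), -1)), Mul(-19, Pow(T, -1))) = Add(Mul(-19, Pow(T, -1)), Mul(17, Pow(Add(15, Mul(Rational(3, 2), Pow(T, -1))), -1))))
Mul(Function('h')(Pow(-3, 3)), 24) = Mul(Mul(Rational(1, 3), Pow(Pow(-3, 3), -1), Pow(Add(1, Mul(10, Pow(-3, 3))), -1), Add(-57, Mul(-570, Pow(-3, 3)), Mul(34, Pow(Pow(-3, 3), 2)))), 24) = Mul(Mul(Rational(1, 3), Pow(-27, -1), Pow(Add(1, Mul(10, -27)), -1), Add(-57, Mul(-570, -27), Mul(34, Pow(-27, 2)))), 24) = Mul(Mul(Rational(1, 3), Rational(-1, 27), Pow(Add(1, -270), -1), Add(-57, 15390, Mul(34, 729))), 24) = Mul(Mul(Rational(1, 3), Rational(-1, 27), Pow(-269, -1), Add(-57, 15390, 24786)), 24) = Mul(Mul(Rational(1, 3), Rational(-1, 27), Rational(-1, 269), 40119), 24) = Mul(Rational(13373, 7263), 24) = Rational(106984, 2421)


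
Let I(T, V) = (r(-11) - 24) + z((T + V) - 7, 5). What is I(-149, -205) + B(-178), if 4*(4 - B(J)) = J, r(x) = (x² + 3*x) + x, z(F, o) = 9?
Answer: 221/2 ≈ 110.50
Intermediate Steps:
r(x) = x² + 4*x
B(J) = 4 - J/4
I(T, V) = 62 (I(T, V) = (-11*(4 - 11) - 24) + 9 = (-11*(-7) - 24) + 9 = (77 - 24) + 9 = 53 + 9 = 62)
I(-149, -205) + B(-178) = 62 + (4 - ¼*(-178)) = 62 + (4 + 89/2) = 62 + 97/2 = 221/2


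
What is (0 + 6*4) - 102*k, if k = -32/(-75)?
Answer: -488/25 ≈ -19.520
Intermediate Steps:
k = 32/75 (k = -32*(-1/75) = 32/75 ≈ 0.42667)
(0 + 6*4) - 102*k = (0 + 6*4) - 102*32/75 = (0 + 24) - 1088/25 = 24 - 1088/25 = -488/25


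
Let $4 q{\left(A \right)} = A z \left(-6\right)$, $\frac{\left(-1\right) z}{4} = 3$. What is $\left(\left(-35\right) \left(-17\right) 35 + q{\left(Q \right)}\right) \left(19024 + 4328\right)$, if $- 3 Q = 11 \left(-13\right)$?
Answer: $506341416$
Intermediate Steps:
$z = -12$ ($z = \left(-4\right) 3 = -12$)
$Q = \frac{143}{3}$ ($Q = - \frac{11 \left(-13\right)}{3} = \left(- \frac{1}{3}\right) \left(-143\right) = \frac{143}{3} \approx 47.667$)
$q{\left(A \right)} = 18 A$ ($q{\left(A \right)} = \frac{A \left(-12\right) \left(-6\right)}{4} = \frac{- 12 A \left(-6\right)}{4} = \frac{72 A}{4} = 18 A$)
$\left(\left(-35\right) \left(-17\right) 35 + q{\left(Q \right)}\right) \left(19024 + 4328\right) = \left(\left(-35\right) \left(-17\right) 35 + 18 \cdot \frac{143}{3}\right) \left(19024 + 4328\right) = \left(595 \cdot 35 + 858\right) 23352 = \left(20825 + 858\right) 23352 = 21683 \cdot 23352 = 506341416$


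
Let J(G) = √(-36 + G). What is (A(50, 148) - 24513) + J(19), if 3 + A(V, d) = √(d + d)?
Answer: -24516 + 2*√74 + I*√17 ≈ -24499.0 + 4.1231*I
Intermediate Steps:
A(V, d) = -3 + √2*√d (A(V, d) = -3 + √(d + d) = -3 + √(2*d) = -3 + √2*√d)
(A(50, 148) - 24513) + J(19) = ((-3 + √2*√148) - 24513) + √(-36 + 19) = ((-3 + √2*(2*√37)) - 24513) + √(-17) = ((-3 + 2*√74) - 24513) + I*√17 = (-24516 + 2*√74) + I*√17 = -24516 + 2*√74 + I*√17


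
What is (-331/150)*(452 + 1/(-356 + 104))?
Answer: -37701893/37800 ≈ -997.40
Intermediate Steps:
(-331/150)*(452 + 1/(-356 + 104)) = (-331*1/150)*(452 + 1/(-252)) = -331*(452 - 1/252)/150 = -331/150*113903/252 = -37701893/37800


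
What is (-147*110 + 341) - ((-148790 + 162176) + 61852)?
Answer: -91067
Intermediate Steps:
(-147*110 + 341) - ((-148790 + 162176) + 61852) = (-16170 + 341) - (13386 + 61852) = -15829 - 1*75238 = -15829 - 75238 = -91067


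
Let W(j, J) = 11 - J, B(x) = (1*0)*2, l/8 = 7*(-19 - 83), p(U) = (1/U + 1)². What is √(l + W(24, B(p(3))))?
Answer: I*√5701 ≈ 75.505*I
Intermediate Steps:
p(U) = (1 + 1/U)²
l = -5712 (l = 8*(7*(-19 - 83)) = 8*(7*(-102)) = 8*(-714) = -5712)
B(x) = 0 (B(x) = 0*2 = 0)
√(l + W(24, B(p(3)))) = √(-5712 + (11 - 1*0)) = √(-5712 + (11 + 0)) = √(-5712 + 11) = √(-5701) = I*√5701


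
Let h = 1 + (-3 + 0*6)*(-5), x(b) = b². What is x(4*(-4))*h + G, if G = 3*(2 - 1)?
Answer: 4099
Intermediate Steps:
G = 3 (G = 3*1 = 3)
h = 16 (h = 1 + (-3 + 0)*(-5) = 1 - 3*(-5) = 1 + 15 = 16)
x(4*(-4))*h + G = (4*(-4))²*16 + 3 = (-16)²*16 + 3 = 256*16 + 3 = 4096 + 3 = 4099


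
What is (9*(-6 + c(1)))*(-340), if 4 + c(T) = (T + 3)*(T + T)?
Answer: 6120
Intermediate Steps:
c(T) = -4 + 2*T*(3 + T) (c(T) = -4 + (T + 3)*(T + T) = -4 + (3 + T)*(2*T) = -4 + 2*T*(3 + T))
(9*(-6 + c(1)))*(-340) = (9*(-6 + (-4 + 2*1² + 6*1)))*(-340) = (9*(-6 + (-4 + 2*1 + 6)))*(-340) = (9*(-6 + (-4 + 2 + 6)))*(-340) = (9*(-6 + 4))*(-340) = (9*(-2))*(-340) = -18*(-340) = 6120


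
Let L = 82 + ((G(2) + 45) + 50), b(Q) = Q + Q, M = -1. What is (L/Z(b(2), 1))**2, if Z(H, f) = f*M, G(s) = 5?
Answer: 33124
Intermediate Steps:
b(Q) = 2*Q
L = 182 (L = 82 + ((5 + 45) + 50) = 82 + (50 + 50) = 82 + 100 = 182)
Z(H, f) = -f (Z(H, f) = f*(-1) = -f)
(L/Z(b(2), 1))**2 = (182/((-1*1)))**2 = (182/(-1))**2 = (182*(-1))**2 = (-182)**2 = 33124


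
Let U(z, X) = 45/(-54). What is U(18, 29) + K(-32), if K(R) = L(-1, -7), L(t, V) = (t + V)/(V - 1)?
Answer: 1/6 ≈ 0.16667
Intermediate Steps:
U(z, X) = -5/6 (U(z, X) = 45*(-1/54) = -5/6)
L(t, V) = (V + t)/(-1 + V)
K(R) = 1 (K(R) = (-7 - 1)/(-1 - 7) = -8/(-8) = -1/8*(-8) = 1)
U(18, 29) + K(-32) = -5/6 + 1 = 1/6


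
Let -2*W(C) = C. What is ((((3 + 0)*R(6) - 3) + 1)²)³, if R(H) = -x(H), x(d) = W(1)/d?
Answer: 117649/4096 ≈ 28.723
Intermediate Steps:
W(C) = -C/2
x(d) = -1/(2*d) (x(d) = (-½*1)/d = -1/(2*d))
R(H) = 1/(2*H) (R(H) = -(-1)/(2*H) = 1/(2*H))
((((3 + 0)*R(6) - 3) + 1)²)³ = ((((3 + 0)*((½)/6) - 3) + 1)²)³ = (((3*((½)*(⅙)) - 3) + 1)²)³ = (((3*(1/12) - 3) + 1)²)³ = (((¼ - 3) + 1)²)³ = ((-11/4 + 1)²)³ = ((-7/4)²)³ = (49/16)³ = 117649/4096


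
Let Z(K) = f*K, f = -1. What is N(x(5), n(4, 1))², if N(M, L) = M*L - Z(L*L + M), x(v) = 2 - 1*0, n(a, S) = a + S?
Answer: 1369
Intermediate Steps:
n(a, S) = S + a
x(v) = 2 (x(v) = 2 + 0 = 2)
Z(K) = -K
N(M, L) = M + L² + L*M (N(M, L) = M*L - (-1)*(L*L + M) = L*M - (-1)*(L² + M) = L*M - (-1)*(M + L²) = L*M - (-M - L²) = L*M + (M + L²) = M + L² + L*M)
N(x(5), n(4, 1))² = (2 + (1 + 4)² + (1 + 4)*2)² = (2 + 5² + 5*2)² = (2 + 25 + 10)² = 37² = 1369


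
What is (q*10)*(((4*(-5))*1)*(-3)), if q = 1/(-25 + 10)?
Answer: -40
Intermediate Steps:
q = -1/15 (q = 1/(-15) = -1/15 ≈ -0.066667)
(q*10)*(((4*(-5))*1)*(-3)) = (-1/15*10)*(((4*(-5))*1)*(-3)) = -2*(-20*1)*(-3)/3 = -(-40)*(-3)/3 = -⅔*60 = -40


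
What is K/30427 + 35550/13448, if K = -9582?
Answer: 476410557/204591148 ≈ 2.3286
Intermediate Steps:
K/30427 + 35550/13448 = -9582/30427 + 35550/13448 = -9582*1/30427 + 35550*(1/13448) = -9582/30427 + 17775/6724 = 476410557/204591148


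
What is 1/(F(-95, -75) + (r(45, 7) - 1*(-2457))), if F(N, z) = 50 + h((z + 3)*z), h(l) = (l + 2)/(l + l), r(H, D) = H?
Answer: 5400/13783501 ≈ 0.00039177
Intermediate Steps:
h(l) = (2 + l)/(2*l) (h(l) = (2 + l)/((2*l)) = (2 + l)*(1/(2*l)) = (2 + l)/(2*l))
F(N, z) = 50 + (2 + z*(3 + z))/(2*z*(3 + z)) (F(N, z) = 50 + (2 + (z + 3)*z)/(2*(((z + 3)*z))) = 50 + (2 + (3 + z)*z)/(2*(((3 + z)*z))) = 50 + (2 + z*(3 + z))/(2*((z*(3 + z)))) = 50 + (1/(z*(3 + z)))*(2 + z*(3 + z))/2 = 50 + (2 + z*(3 + z))/(2*z*(3 + z)))
1/(F(-95, -75) + (r(45, 7) - 1*(-2457))) = 1/((1/2)*(2 + 101*(-75)*(3 - 75))/(-75*(3 - 75)) + (45 - 1*(-2457))) = 1/((1/2)*(-1/75)*(2 + 101*(-75)*(-72))/(-72) + (45 + 2457)) = 1/((1/2)*(-1/75)*(-1/72)*(2 + 545400) + 2502) = 1/((1/2)*(-1/75)*(-1/72)*545402 + 2502) = 1/(272701/5400 + 2502) = 1/(13783501/5400) = 5400/13783501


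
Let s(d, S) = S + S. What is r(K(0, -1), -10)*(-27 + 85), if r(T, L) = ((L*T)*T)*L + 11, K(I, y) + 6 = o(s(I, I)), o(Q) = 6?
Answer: 638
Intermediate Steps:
s(d, S) = 2*S
K(I, y) = 0 (K(I, y) = -6 + 6 = 0)
r(T, L) = 11 + L**2*T**2 (r(T, L) = (L*T**2)*L + 11 = L**2*T**2 + 11 = 11 + L**2*T**2)
r(K(0, -1), -10)*(-27 + 85) = (11 + (-10)**2*0**2)*(-27 + 85) = (11 + 100*0)*58 = (11 + 0)*58 = 11*58 = 638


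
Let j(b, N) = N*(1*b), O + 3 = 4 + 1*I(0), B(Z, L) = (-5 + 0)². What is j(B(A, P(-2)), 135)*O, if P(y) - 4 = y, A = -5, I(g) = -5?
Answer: -13500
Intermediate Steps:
P(y) = 4 + y
B(Z, L) = 25 (B(Z, L) = (-5)² = 25)
O = -4 (O = -3 + (4 + 1*(-5)) = -3 + (4 - 5) = -3 - 1 = -4)
j(b, N) = N*b
j(B(A, P(-2)), 135)*O = (135*25)*(-4) = 3375*(-4) = -13500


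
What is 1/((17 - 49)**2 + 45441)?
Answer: 1/46465 ≈ 2.1522e-5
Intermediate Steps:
1/((17 - 49)**2 + 45441) = 1/((-32)**2 + 45441) = 1/(1024 + 45441) = 1/46465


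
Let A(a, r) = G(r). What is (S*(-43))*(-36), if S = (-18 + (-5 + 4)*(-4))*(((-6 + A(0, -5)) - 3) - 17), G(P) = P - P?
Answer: 563472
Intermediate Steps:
G(P) = 0
A(a, r) = 0
S = 364 (S = (-18 + (-5 + 4)*(-4))*(((-6 + 0) - 3) - 17) = (-18 - 1*(-4))*((-6 - 3) - 17) = (-18 + 4)*(-9 - 17) = -14*(-26) = 364)
(S*(-43))*(-36) = (364*(-43))*(-36) = -15652*(-36) = 563472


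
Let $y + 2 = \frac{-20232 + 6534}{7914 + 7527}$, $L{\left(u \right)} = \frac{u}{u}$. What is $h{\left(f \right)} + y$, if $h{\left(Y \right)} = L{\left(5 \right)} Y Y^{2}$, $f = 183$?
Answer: $\frac{31543307729}{5147} \approx 6.1285 \cdot 10^{6}$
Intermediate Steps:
$L{\left(u \right)} = 1$
$y = - \frac{14860}{5147}$ ($y = -2 + \frac{-20232 + 6534}{7914 + 7527} = -2 - \frac{13698}{15441} = -2 - \frac{4566}{5147} = - \frac{14860}{5147} \approx -2.8871$)
$h{\left(Y \right)} = Y^{3}$ ($h{\left(Y \right)} = 1 Y Y^{2} = 1 Y^{3} = Y^{3}$)
$h{\left(f \right)} + y = 183^{3} - \frac{14860}{5147} = 6128487 - \frac{14860}{5147} = \frac{31543307729}{5147}$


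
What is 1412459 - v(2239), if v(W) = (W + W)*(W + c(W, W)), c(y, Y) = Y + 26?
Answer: -18756453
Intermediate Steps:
c(y, Y) = 26 + Y
v(W) = 2*W*(26 + 2*W) (v(W) = (W + W)*(W + (26 + W)) = (2*W)*(26 + 2*W) = 2*W*(26 + 2*W))
1412459 - v(2239) = 1412459 - 4*2239*(13 + 2239) = 1412459 - 4*2239*2252 = 1412459 - 1*20168912 = 1412459 - 20168912 = -18756453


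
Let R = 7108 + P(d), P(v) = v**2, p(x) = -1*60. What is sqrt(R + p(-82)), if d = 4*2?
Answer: 2*sqrt(1778) ≈ 84.333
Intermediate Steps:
p(x) = -60
d = 8
R = 7172 (R = 7108 + 8**2 = 7108 + 64 = 7172)
sqrt(R + p(-82)) = sqrt(7172 - 60) = sqrt(7112) = 2*sqrt(1778)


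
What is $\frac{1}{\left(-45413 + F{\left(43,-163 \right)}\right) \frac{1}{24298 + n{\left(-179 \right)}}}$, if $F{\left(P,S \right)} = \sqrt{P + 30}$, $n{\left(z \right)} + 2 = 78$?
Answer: $- \frac{553448231}{1031170248} - \frac{12187 \sqrt{73}}{1031170248} \approx -0.53682$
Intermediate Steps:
$n{\left(z \right)} = 76$ ($n{\left(z \right)} = -2 + 78 = 76$)
$F{\left(P,S \right)} = \sqrt{30 + P}$
$\frac{1}{\left(-45413 + F{\left(43,-163 \right)}\right) \frac{1}{24298 + n{\left(-179 \right)}}} = \frac{1}{\left(-45413 + \sqrt{30 + 43}\right) \frac{1}{24298 + 76}} = \frac{1}{\left(-45413 + \sqrt{73}\right) \frac{1}{24374}} = \frac{1}{- \frac{45413}{24374} + \frac{\sqrt{73}}{24374}}$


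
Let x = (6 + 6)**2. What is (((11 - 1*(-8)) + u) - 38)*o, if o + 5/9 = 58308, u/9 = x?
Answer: 670127459/9 ≈ 7.4459e+7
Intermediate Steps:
x = 144 (x = 12**2 = 144)
u = 1296 (u = 9*144 = 1296)
o = 524767/9 (o = -5/9 + 58308 = 524767/9 ≈ 58307.)
(((11 - 1*(-8)) + u) - 38)*o = (((11 - 1*(-8)) + 1296) - 38)*(524767/9) = (((11 + 8) + 1296) - 38)*(524767/9) = ((19 + 1296) - 38)*(524767/9) = (1315 - 38)*(524767/9) = 1277*(524767/9) = 670127459/9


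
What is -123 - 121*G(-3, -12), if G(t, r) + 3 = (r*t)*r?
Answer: 52512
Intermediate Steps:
G(t, r) = -3 + t*r**2 (G(t, r) = -3 + (r*t)*r = -3 + t*r**2)
-123 - 121*G(-3, -12) = -123 - 121*(-3 - 3*(-12)**2) = -123 - 121*(-3 - 3*144) = -123 - 121*(-3 - 432) = -123 - 121*(-435) = -123 + 52635 = 52512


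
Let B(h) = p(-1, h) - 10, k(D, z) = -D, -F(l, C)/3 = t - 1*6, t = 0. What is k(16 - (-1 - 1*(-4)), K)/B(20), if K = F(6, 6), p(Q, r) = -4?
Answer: 13/14 ≈ 0.92857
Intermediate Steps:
F(l, C) = 18 (F(l, C) = -3*(0 - 1*6) = -3*(0 - 6) = -3*(-6) = 18)
K = 18
B(h) = -14 (B(h) = -4 - 10 = -14)
k(16 - (-1 - 1*(-4)), K)/B(20) = -(16 - (-1 - 1*(-4)))/(-14) = -(16 - (-1 + 4))*(-1/14) = -(16 - 1*3)*(-1/14) = -(16 - 3)*(-1/14) = -1*13*(-1/14) = -13*(-1/14) = 13/14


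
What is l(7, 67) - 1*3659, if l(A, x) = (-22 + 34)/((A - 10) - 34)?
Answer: -135395/37 ≈ -3659.3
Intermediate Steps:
l(A, x) = 12/(-44 + A) (l(A, x) = 12/((-10 + A) - 34) = 12/(-44 + A))
l(7, 67) - 1*3659 = 12/(-44 + 7) - 1*3659 = 12/(-37) - 3659 = 12*(-1/37) - 3659 = -12/37 - 3659 = -135395/37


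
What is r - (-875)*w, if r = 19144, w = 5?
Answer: 23519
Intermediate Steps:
r - (-875)*w = 19144 - (-875)*5 = 19144 - 1*(-4375) = 19144 + 4375 = 23519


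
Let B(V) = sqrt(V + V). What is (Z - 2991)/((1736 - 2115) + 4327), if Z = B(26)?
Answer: -997/1316 + sqrt(13)/1974 ≈ -0.75577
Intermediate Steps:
B(V) = sqrt(2)*sqrt(V) (B(V) = sqrt(2*V) = sqrt(2)*sqrt(V))
Z = 2*sqrt(13) (Z = sqrt(2)*sqrt(26) = 2*sqrt(13) ≈ 7.2111)
(Z - 2991)/((1736 - 2115) + 4327) = (2*sqrt(13) - 2991)/((1736 - 2115) + 4327) = (-2991 + 2*sqrt(13))/(-379 + 4327) = (-2991 + 2*sqrt(13))/3948 = (-2991 + 2*sqrt(13))*(1/3948) = -997/1316 + sqrt(13)/1974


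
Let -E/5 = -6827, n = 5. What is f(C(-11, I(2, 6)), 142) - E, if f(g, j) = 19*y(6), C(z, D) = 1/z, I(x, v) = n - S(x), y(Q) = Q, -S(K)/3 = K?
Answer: -34021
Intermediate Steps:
S(K) = -3*K
I(x, v) = 5 + 3*x (I(x, v) = 5 - (-3)*x = 5 + 3*x)
f(g, j) = 114 (f(g, j) = 19*6 = 114)
E = 34135 (E = -5*(-6827) = 34135)
f(C(-11, I(2, 6)), 142) - E = 114 - 1*34135 = 114 - 34135 = -34021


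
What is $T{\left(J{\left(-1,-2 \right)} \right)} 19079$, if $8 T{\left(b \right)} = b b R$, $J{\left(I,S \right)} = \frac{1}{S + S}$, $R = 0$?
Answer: $0$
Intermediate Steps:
$J{\left(I,S \right)} = \frac{1}{2 S}$
$T{\left(b \right)} = 0$ ($T{\left(b \right)} = \frac{b b 0}{8} = \frac{b^{2} \cdot 0}{8} = \frac{1}{8} \cdot 0 = 0$)
$T{\left(J{\left(-1,-2 \right)} \right)} 19079 = 0 \cdot 19079 = 0$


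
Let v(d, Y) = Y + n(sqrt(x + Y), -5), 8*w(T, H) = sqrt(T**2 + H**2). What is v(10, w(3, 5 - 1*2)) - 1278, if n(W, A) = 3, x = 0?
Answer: -1275 + 3*sqrt(2)/8 ≈ -1274.5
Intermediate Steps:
w(T, H) = sqrt(H**2 + T**2)/8 (w(T, H) = sqrt(T**2 + H**2)/8 = sqrt(H**2 + T**2)/8)
v(d, Y) = 3 + Y (v(d, Y) = Y + 3 = 3 + Y)
v(10, w(3, 5 - 1*2)) - 1278 = (3 + sqrt((5 - 1*2)**2 + 3**2)/8) - 1278 = (3 + sqrt((5 - 2)**2 + 9)/8) - 1278 = (3 + sqrt(3**2 + 9)/8) - 1278 = (3 + sqrt(9 + 9)/8) - 1278 = (3 + sqrt(18)/8) - 1278 = (3 + (3*sqrt(2))/8) - 1278 = (3 + 3*sqrt(2)/8) - 1278 = -1275 + 3*sqrt(2)/8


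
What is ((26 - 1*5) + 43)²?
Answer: 4096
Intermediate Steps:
((26 - 1*5) + 43)² = ((26 - 5) + 43)² = (21 + 43)² = 64² = 4096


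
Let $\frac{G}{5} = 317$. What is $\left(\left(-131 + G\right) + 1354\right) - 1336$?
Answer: $1472$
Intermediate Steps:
$G = 1585$ ($G = 5 \cdot 317 = 1585$)
$\left(\left(-131 + G\right) + 1354\right) - 1336 = \left(\left(-131 + 1585\right) + 1354\right) - 1336 = \left(1454 + 1354\right) - 1336 = 2808 - 1336 = 1472$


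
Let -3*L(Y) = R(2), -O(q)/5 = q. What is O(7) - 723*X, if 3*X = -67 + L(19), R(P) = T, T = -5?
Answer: 47131/3 ≈ 15710.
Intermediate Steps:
O(q) = -5*q
R(P) = -5
L(Y) = 5/3 (L(Y) = -⅓*(-5) = 5/3)
X = -196/9 (X = (-67 + 5/3)/3 = (⅓)*(-196/3) = -196/9 ≈ -21.778)
O(7) - 723*X = -5*7 - 723*(-196/9) = -35 + 47236/3 = 47131/3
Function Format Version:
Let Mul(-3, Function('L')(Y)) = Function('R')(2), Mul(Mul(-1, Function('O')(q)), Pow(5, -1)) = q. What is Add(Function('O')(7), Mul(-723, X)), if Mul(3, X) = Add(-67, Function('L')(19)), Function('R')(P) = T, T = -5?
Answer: Rational(47131, 3) ≈ 15710.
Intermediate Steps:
Function('O')(q) = Mul(-5, q)
Function('R')(P) = -5
Function('L')(Y) = Rational(5, 3) (Function('L')(Y) = Mul(Rational(-1, 3), -5) = Rational(5, 3))
X = Rational(-196, 9) (X = Mul(Rational(1, 3), Add(-67, Rational(5, 3))) = Mul(Rational(1, 3), Rational(-196, 3)) = Rational(-196, 9) ≈ -21.778)
Add(Function('O')(7), Mul(-723, X)) = Add(Mul(-5, 7), Mul(-723, Rational(-196, 9))) = Add(-35, Rational(47236, 3)) = Rational(47131, 3)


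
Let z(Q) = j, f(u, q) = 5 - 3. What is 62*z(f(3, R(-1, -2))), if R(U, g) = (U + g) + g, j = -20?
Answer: -1240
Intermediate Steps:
R(U, g) = U + 2*g
f(u, q) = 2
z(Q) = -20
62*z(f(3, R(-1, -2))) = 62*(-20) = -1240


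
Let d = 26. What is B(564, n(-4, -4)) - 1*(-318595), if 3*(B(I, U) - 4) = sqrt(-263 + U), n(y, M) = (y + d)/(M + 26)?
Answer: 318599 + I*sqrt(262)/3 ≈ 3.186e+5 + 5.3955*I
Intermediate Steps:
n(y, M) = (26 + y)/(26 + M) (n(y, M) = (y + 26)/(M + 26) = (26 + y)/(26 + M))
B(I, U) = 4 + sqrt(-263 + U)/3
B(564, n(-4, -4)) - 1*(-318595) = (4 + sqrt(-263 + (26 - 4)/(26 - 4))/3) - 1*(-318595) = (4 + sqrt(-263 + 22/22)/3) + 318595 = (4 + sqrt(-263 + (1/22)*22)/3) + 318595 = (4 + sqrt(-263 + 1)/3) + 318595 = (4 + sqrt(-262)/3) + 318595 = (4 + (I*sqrt(262))/3) + 318595 = (4 + I*sqrt(262)/3) + 318595 = 318599 + I*sqrt(262)/3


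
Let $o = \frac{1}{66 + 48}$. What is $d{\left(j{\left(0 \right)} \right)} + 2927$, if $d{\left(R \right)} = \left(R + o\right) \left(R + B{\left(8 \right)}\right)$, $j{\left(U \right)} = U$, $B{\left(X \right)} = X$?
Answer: $\frac{166843}{57} \approx 2927.1$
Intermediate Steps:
$o = \frac{1}{114} \approx 0.0087719$
$d{\left(R \right)} = \left(8 + R\right) \left(\frac{1}{114} + R\right)$ ($d{\left(R \right)} = \left(R + \frac{1}{114}\right) \left(R + 8\right) = \left(\frac{1}{114} + R\right) \left(8 + R\right) = \left(8 + R\right) \left(\frac{1}{114} + R\right)$)
$d{\left(j{\left(0 \right)} \right)} + 2927 = \left(\frac{4}{57} + 0^{2} + \frac{913}{114} \cdot 0\right) + 2927 = \left(\frac{4}{57} + 0 + 0\right) + 2927 = \frac{4}{57} + 2927 = \frac{166843}{57}$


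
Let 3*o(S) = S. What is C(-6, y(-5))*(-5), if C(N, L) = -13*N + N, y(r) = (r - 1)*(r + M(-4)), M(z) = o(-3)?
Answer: -360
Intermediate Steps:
o(S) = S/3
M(z) = -1 (M(z) = (1/3)*(-3) = -1)
y(r) = (-1 + r)**2 (y(r) = (r - 1)*(r - 1) = (-1 + r)*(-1 + r) = (-1 + r)**2)
C(N, L) = -12*N
C(-6, y(-5))*(-5) = -12*(-6)*(-5) = 72*(-5) = -360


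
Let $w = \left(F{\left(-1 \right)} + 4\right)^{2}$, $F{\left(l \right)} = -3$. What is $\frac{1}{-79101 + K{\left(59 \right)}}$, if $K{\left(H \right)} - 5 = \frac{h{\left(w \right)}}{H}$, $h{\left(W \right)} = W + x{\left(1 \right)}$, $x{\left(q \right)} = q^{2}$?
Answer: $- \frac{59}{4666662} \approx -1.2643 \cdot 10^{-5}$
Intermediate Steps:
$w = 1$ ($w = \left(-3 + 4\right)^{2} = 1^{2} = 1$)
$h{\left(W \right)} = 1 + W$ ($h{\left(W \right)} = W + 1^{2} = W + 1 = 1 + W$)
$K{\left(H \right)} = 5 + \frac{2}{H}$ ($K{\left(H \right)} = 5 + \frac{1 + 1}{H} = 5 + \frac{2}{H}$)
$\frac{1}{-79101 + K{\left(59 \right)}} = \frac{1}{-79101 + \left(5 + \frac{2}{59}\right)} = \frac{1}{-79101 + \frac{297}{59}} = \frac{1}{- \frac{4666662}{59}} = - \frac{59}{4666662}$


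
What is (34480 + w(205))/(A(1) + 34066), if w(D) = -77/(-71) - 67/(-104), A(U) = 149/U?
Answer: 50922617/50528712 ≈ 1.0078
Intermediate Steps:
w(D) = 12765/7384 (w(D) = -77*(-1/71) - 67*(-1/104) = 77/71 + 67/104 = 12765/7384)
(34480 + w(205))/(A(1) + 34066) = (34480 + 12765/7384)/(149/1 + 34066) = 254613085/(7384*(149*1 + 34066)) = 254613085/(7384*(149 + 34066)) = (254613085/7384)/34215 = (254613085/7384)*(1/34215) = 50922617/50528712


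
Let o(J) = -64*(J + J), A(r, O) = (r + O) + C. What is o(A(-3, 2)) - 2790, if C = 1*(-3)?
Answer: -2278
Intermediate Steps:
C = -3
A(r, O) = -3 + O + r (A(r, O) = (r + O) - 3 = (O + r) - 3 = -3 + O + r)
o(J) = -128*J
o(A(-3, 2)) - 2790 = -128*(-3 + 2 - 3) - 2790 = -128*(-4) - 2790 = 512 - 2790 = -2278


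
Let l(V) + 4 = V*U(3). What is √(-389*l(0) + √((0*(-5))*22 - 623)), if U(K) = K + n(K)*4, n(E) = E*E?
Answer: √(1556 + I*√623) ≈ 39.447 + 0.3164*I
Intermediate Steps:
n(E) = E²
U(K) = K + 4*K² (U(K) = K + K²*4 = K + 4*K²)
l(V) = -4 + 39*V (l(V) = -4 + V*(3*(1 + 4*3)) = -4 + V*(3*(1 + 12)) = -4 + V*(3*13) = -4 + V*39 = -4 + 39*V)
√(-389*l(0) + √((0*(-5))*22 - 623)) = √(-389*(-4 + 39*0) + √((0*(-5))*22 - 623)) = √(-389*(-4 + 0) + √(0*22 - 623)) = √(-389*(-4) + √(0 - 623)) = √(1556 + √(-623)) = √(1556 + I*√623)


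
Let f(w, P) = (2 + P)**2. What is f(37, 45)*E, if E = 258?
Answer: 569922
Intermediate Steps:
f(37, 45)*E = (2 + 45)**2*258 = 47**2*258 = 2209*258 = 569922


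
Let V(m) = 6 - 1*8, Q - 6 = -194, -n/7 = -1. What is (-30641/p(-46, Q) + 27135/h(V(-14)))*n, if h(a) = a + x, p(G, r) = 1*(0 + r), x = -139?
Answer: -38773/188 ≈ -206.24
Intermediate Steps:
n = 7 (n = -7*(-1) = 7)
Q = -188 (Q = 6 - 194 = -188)
p(G, r) = r (p(G, r) = 1*r = r)
V(m) = -2 (V(m) = 6 - 8 = -2)
h(a) = -139 + a (h(a) = a - 139 = -139 + a)
(-30641/p(-46, Q) + 27135/h(V(-14)))*n = (-30641/(-188) + 27135/(-139 - 2))*7 = (-30641*(-1/188) + 27135/(-141))*7 = (30641/188 + 27135*(-1/141))*7 = (30641/188 - 9045/47)*7 = -5539/188*7 = -38773/188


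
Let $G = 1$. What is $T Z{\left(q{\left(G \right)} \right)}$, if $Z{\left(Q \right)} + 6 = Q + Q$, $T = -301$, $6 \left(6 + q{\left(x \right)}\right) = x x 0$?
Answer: $5418$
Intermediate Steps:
$q{\left(x \right)} = -6$ ($q{\left(x \right)} = -6 + \frac{x x 0}{6} = -6 + \frac{x^{2} \cdot 0}{6} = -6 + \frac{1}{6} \cdot 0 = -6 + 0 = -6$)
$Z{\left(Q \right)} = -6 + 2 Q$ ($Z{\left(Q \right)} = -6 + \left(Q + Q\right) = -6 + 2 Q$)
$T Z{\left(q{\left(G \right)} \right)} = - 301 \left(-6 + 2 \left(-6\right)\right) = - 301 \left(-6 - 12\right) = \left(-301\right) \left(-18\right) = 5418$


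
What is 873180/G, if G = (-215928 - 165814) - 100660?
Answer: -436590/241201 ≈ -1.8101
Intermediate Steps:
G = -482402 (G = -381742 - 100660 = -482402)
873180/G = 873180/(-482402) = 873180*(-1/482402) = -436590/241201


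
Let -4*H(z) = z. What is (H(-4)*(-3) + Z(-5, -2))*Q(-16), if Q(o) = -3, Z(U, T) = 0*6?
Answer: 9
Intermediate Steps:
H(z) = -z/4
Z(U, T) = 0
(H(-4)*(-3) + Z(-5, -2))*Q(-16) = (-1/4*(-4)*(-3) + 0)*(-3) = (1*(-3) + 0)*(-3) = (-3 + 0)*(-3) = -3*(-3) = 9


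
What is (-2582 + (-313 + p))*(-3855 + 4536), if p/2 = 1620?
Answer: 234945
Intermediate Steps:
p = 3240 (p = 2*1620 = 3240)
(-2582 + (-313 + p))*(-3855 + 4536) = (-2582 + (-313 + 3240))*(-3855 + 4536) = (-2582 + 2927)*681 = 345*681 = 234945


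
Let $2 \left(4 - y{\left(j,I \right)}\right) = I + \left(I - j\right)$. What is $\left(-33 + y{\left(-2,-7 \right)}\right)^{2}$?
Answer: $529$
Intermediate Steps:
$y{\left(j,I \right)} = 4 + \frac{j}{2} - I$ ($y{\left(j,I \right)} = 4 - \frac{I + \left(I - j\right)}{2} = 4 - \frac{- j + 2 I}{2} = 4 - \left(I - \frac{j}{2}\right) = 4 + \frac{j}{2} - I$)
$\left(-33 + y{\left(-2,-7 \right)}\right)^{2} = \left(-33 + \left(4 + \frac{1}{2} \left(-2\right) - -7\right)\right)^{2} = \left(-33 + \left(4 - 1 + 7\right)\right)^{2} = \left(-33 + 10\right)^{2} = \left(-23\right)^{2} = 529$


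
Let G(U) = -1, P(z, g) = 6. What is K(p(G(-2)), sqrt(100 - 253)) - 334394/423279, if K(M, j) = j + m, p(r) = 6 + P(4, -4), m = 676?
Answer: 285802210/423279 + 3*I*sqrt(17) ≈ 675.21 + 12.369*I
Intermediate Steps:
p(r) = 12 (p(r) = 6 + 6 = 12)
K(M, j) = 676 + j (K(M, j) = j + 676 = 676 + j)
K(p(G(-2)), sqrt(100 - 253)) - 334394/423279 = (676 + sqrt(100 - 253)) - 334394/423279 = (676 + sqrt(-153)) - 334394/423279 = (676 + 3*I*sqrt(17)) - 1*334394/423279 = (676 + 3*I*sqrt(17)) - 334394/423279 = 285802210/423279 + 3*I*sqrt(17)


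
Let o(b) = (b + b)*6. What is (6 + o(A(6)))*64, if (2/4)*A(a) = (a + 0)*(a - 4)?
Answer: 18816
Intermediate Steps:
A(a) = 2*a*(-4 + a) (A(a) = 2*((a + 0)*(a - 4)) = 2*(a*(-4 + a)) = 2*a*(-4 + a))
o(b) = 12*b (o(b) = (2*b)*6 = 12*b)
(6 + o(A(6)))*64 = (6 + 12*(2*6*(-4 + 6)))*64 = (6 + 12*(2*6*2))*64 = (6 + 12*24)*64 = (6 + 288)*64 = 294*64 = 18816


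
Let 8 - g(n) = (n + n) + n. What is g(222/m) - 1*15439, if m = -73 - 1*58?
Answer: -2020795/131 ≈ -15426.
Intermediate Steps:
m = -131 (m = -73 - 58 = -131)
g(n) = 8 - 3*n (g(n) = 8 - ((n + n) + n) = 8 - (2*n + n) = 8 - 3*n)
g(222/m) - 1*15439 = (8 - 666/(-131)) - 1*15439 = (8 - 666*(-1)/131) - 15439 = (8 - 3*(-222/131)) - 15439 = (8 + 666/131) - 15439 = 1714/131 - 15439 = -2020795/131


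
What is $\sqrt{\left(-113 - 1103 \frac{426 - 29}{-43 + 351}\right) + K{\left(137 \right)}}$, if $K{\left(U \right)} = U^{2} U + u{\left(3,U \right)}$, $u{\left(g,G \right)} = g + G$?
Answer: $\frac{\sqrt{60949130473}}{154} \approx 1603.1$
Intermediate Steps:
$u{\left(g,G \right)} = G + g$
$K{\left(U \right)} = 3 + U + U^{3}$ ($K{\left(U \right)} = U^{2} U + \left(U + 3\right) = U^{3} + \left(3 + U\right) = 3 + U + U^{3}$)
$\sqrt{\left(-113 - 1103 \frac{426 - 29}{-43 + 351}\right) + K{\left(137 \right)}} = \sqrt{\left(-113 - 1103 \frac{426 - 29}{-43 + 351}\right) + \left(3 + 137 + 137^{3}\right)} = \sqrt{\left(-113 - 1103 \cdot \frac{397}{308}\right) + \left(3 + 137 + 2571353\right)} = \sqrt{\left(-113 - 1103 \cdot 397 \cdot \frac{1}{308}\right) + 2571493} = \sqrt{\left(-113 - \frac{437891}{308}\right) + 2571493} = \sqrt{- \frac{472695}{308} + 2571493} = \sqrt{\frac{791547149}{308}} = \frac{\sqrt{60949130473}}{154}$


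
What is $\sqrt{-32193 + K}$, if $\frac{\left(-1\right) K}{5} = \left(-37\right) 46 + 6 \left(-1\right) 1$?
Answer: $i \sqrt{23653} \approx 153.8 i$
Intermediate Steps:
$K = 8540$ ($K = - 5 \left(\left(-37\right) 46 + 6 \left(-1\right) 1\right) = - 5 \left(-1702 - 6\right) = \left(-5\right) \left(-1708\right) = 8540$)
$\sqrt{-32193 + K} = \sqrt{-32193 + 8540} = \sqrt{-23653} = i \sqrt{23653}$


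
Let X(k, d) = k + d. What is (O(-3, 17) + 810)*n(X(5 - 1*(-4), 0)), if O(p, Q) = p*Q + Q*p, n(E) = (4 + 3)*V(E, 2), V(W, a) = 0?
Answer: 0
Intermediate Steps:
X(k, d) = d + k
n(E) = 0 (n(E) = (4 + 3)*0 = 7*0 = 0)
O(p, Q) = 2*Q*p (O(p, Q) = Q*p + Q*p = 2*Q*p)
(O(-3, 17) + 810)*n(X(5 - 1*(-4), 0)) = (2*17*(-3) + 810)*0 = (-102 + 810)*0 = 708*0 = 0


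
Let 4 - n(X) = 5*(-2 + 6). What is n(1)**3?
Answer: -4096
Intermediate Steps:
n(X) = -16 (n(X) = 4 - 5*(-2 + 6) = 4 - 5*4 = 4 - 1*20 = 4 - 20 = -16)
n(1)**3 = (-16)**3 = -4096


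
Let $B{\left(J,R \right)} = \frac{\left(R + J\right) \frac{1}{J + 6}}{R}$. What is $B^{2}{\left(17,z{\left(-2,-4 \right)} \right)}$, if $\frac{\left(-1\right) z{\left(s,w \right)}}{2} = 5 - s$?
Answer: $\frac{9}{103684} \approx 8.6802 \cdot 10^{-5}$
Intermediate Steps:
$z{\left(s,w \right)} = -10 + 2 s$ ($z{\left(s,w \right)} = - 2 \left(5 - s\right) = -10 + 2 s$)
$B{\left(J,R \right)} = \frac{J + R}{R \left(6 + J\right)}$ ($B{\left(J,R \right)} = \frac{\left(J + R\right) \frac{1}{6 + J}}{R} = \frac{\frac{1}{6 + J} \left(J + R\right)}{R} = \frac{J + R}{R \left(6 + J\right)}$)
$B^{2}{\left(17,z{\left(-2,-4 \right)} \right)} = \left(\frac{17 + \left(-10 + 2 \left(-2\right)\right)}{\left(-10 + 2 \left(-2\right)\right) \left(6 + 17\right)}\right)^{2} = \left(\frac{17 - 14}{\left(-10 - 4\right) 23}\right)^{2} = \left(\frac{1}{-14} \cdot \frac{1}{23} \left(17 - 14\right)\right)^{2} = \left(\left(- \frac{1}{14}\right) \frac{1}{23} \cdot 3\right)^{2} = \left(- \frac{3}{322}\right)^{2} = \frac{9}{103684}$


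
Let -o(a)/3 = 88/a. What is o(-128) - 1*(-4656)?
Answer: 74529/16 ≈ 4658.1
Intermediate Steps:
o(a) = -264/a
o(-128) - 1*(-4656) = -264/(-128) - 1*(-4656) = -264*(-1/128) + 4656 = 33/16 + 4656 = 74529/16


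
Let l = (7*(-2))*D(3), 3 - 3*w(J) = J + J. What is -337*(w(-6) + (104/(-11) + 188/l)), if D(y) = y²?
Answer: 1388777/693 ≈ 2004.0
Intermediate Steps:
w(J) = 1 - 2*J/3 (w(J) = 1 - (J + J)/3 = 1 - 2*J/3)
l = -126 (l = (7*(-2))*3² = -14*9 = -126)
-337*(w(-6) + (104/(-11) + 188/l)) = -337*((1 - ⅔*(-6)) + (104/(-11) + 188/(-126))) = -337*((1 + 4) + (104*(-1/11) + 188*(-1/126))) = -337*(5 + (-104/11 - 94/63)) = -337*(5 - 7586/693) = -337*(-4121/693) = 1388777/693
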